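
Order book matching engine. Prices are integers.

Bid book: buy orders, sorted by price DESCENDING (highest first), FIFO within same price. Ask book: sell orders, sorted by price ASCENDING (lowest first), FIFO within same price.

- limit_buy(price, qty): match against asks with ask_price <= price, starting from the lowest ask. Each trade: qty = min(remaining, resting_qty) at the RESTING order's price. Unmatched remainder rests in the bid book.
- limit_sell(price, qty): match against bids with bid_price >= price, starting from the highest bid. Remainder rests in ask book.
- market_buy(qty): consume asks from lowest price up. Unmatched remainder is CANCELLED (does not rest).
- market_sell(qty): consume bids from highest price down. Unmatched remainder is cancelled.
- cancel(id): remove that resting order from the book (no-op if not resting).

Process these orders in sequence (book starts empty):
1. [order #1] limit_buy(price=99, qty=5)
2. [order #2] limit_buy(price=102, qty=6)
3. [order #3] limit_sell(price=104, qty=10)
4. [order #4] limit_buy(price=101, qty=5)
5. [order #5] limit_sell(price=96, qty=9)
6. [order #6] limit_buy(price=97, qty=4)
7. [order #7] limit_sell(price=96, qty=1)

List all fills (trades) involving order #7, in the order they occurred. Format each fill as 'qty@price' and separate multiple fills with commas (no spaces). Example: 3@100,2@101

After op 1 [order #1] limit_buy(price=99, qty=5): fills=none; bids=[#1:5@99] asks=[-]
After op 2 [order #2] limit_buy(price=102, qty=6): fills=none; bids=[#2:6@102 #1:5@99] asks=[-]
After op 3 [order #3] limit_sell(price=104, qty=10): fills=none; bids=[#2:6@102 #1:5@99] asks=[#3:10@104]
After op 4 [order #4] limit_buy(price=101, qty=5): fills=none; bids=[#2:6@102 #4:5@101 #1:5@99] asks=[#3:10@104]
After op 5 [order #5] limit_sell(price=96, qty=9): fills=#2x#5:6@102 #4x#5:3@101; bids=[#4:2@101 #1:5@99] asks=[#3:10@104]
After op 6 [order #6] limit_buy(price=97, qty=4): fills=none; bids=[#4:2@101 #1:5@99 #6:4@97] asks=[#3:10@104]
After op 7 [order #7] limit_sell(price=96, qty=1): fills=#4x#7:1@101; bids=[#4:1@101 #1:5@99 #6:4@97] asks=[#3:10@104]

Answer: 1@101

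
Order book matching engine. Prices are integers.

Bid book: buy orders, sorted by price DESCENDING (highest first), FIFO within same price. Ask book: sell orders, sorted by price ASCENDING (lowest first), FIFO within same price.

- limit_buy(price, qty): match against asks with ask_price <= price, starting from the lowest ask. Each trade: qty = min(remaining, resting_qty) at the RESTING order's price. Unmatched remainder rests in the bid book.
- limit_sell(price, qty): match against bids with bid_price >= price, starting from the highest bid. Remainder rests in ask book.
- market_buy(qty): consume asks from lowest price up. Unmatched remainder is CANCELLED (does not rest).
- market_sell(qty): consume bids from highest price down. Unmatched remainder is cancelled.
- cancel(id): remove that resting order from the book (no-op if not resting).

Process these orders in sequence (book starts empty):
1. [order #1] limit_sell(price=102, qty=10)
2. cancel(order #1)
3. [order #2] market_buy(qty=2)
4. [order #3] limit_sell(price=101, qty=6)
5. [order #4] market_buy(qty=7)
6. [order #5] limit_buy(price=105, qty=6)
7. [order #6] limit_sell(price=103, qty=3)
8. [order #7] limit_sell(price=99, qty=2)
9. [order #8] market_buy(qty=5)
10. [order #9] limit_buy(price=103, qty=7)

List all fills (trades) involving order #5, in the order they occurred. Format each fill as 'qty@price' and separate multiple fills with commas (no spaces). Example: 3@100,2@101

Answer: 3@105,2@105

Derivation:
After op 1 [order #1] limit_sell(price=102, qty=10): fills=none; bids=[-] asks=[#1:10@102]
After op 2 cancel(order #1): fills=none; bids=[-] asks=[-]
After op 3 [order #2] market_buy(qty=2): fills=none; bids=[-] asks=[-]
After op 4 [order #3] limit_sell(price=101, qty=6): fills=none; bids=[-] asks=[#3:6@101]
After op 5 [order #4] market_buy(qty=7): fills=#4x#3:6@101; bids=[-] asks=[-]
After op 6 [order #5] limit_buy(price=105, qty=6): fills=none; bids=[#5:6@105] asks=[-]
After op 7 [order #6] limit_sell(price=103, qty=3): fills=#5x#6:3@105; bids=[#5:3@105] asks=[-]
After op 8 [order #7] limit_sell(price=99, qty=2): fills=#5x#7:2@105; bids=[#5:1@105] asks=[-]
After op 9 [order #8] market_buy(qty=5): fills=none; bids=[#5:1@105] asks=[-]
After op 10 [order #9] limit_buy(price=103, qty=7): fills=none; bids=[#5:1@105 #9:7@103] asks=[-]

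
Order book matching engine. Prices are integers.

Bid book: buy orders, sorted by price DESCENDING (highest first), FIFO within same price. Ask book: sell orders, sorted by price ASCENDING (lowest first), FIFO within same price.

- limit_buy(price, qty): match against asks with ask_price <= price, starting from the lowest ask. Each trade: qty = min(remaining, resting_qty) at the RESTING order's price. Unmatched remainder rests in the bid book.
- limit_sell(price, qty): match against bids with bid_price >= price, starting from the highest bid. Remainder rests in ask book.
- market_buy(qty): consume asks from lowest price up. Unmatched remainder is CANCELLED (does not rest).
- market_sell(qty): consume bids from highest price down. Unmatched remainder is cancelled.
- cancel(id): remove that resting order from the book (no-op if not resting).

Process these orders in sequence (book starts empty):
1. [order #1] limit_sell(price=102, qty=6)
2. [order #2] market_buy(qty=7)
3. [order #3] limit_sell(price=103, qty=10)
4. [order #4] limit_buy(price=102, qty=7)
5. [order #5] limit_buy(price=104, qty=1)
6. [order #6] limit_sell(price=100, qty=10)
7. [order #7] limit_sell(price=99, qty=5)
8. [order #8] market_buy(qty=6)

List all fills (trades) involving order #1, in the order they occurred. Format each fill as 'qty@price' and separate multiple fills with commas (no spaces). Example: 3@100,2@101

Answer: 6@102

Derivation:
After op 1 [order #1] limit_sell(price=102, qty=6): fills=none; bids=[-] asks=[#1:6@102]
After op 2 [order #2] market_buy(qty=7): fills=#2x#1:6@102; bids=[-] asks=[-]
After op 3 [order #3] limit_sell(price=103, qty=10): fills=none; bids=[-] asks=[#3:10@103]
After op 4 [order #4] limit_buy(price=102, qty=7): fills=none; bids=[#4:7@102] asks=[#3:10@103]
After op 5 [order #5] limit_buy(price=104, qty=1): fills=#5x#3:1@103; bids=[#4:7@102] asks=[#3:9@103]
After op 6 [order #6] limit_sell(price=100, qty=10): fills=#4x#6:7@102; bids=[-] asks=[#6:3@100 #3:9@103]
After op 7 [order #7] limit_sell(price=99, qty=5): fills=none; bids=[-] asks=[#7:5@99 #6:3@100 #3:9@103]
After op 8 [order #8] market_buy(qty=6): fills=#8x#7:5@99 #8x#6:1@100; bids=[-] asks=[#6:2@100 #3:9@103]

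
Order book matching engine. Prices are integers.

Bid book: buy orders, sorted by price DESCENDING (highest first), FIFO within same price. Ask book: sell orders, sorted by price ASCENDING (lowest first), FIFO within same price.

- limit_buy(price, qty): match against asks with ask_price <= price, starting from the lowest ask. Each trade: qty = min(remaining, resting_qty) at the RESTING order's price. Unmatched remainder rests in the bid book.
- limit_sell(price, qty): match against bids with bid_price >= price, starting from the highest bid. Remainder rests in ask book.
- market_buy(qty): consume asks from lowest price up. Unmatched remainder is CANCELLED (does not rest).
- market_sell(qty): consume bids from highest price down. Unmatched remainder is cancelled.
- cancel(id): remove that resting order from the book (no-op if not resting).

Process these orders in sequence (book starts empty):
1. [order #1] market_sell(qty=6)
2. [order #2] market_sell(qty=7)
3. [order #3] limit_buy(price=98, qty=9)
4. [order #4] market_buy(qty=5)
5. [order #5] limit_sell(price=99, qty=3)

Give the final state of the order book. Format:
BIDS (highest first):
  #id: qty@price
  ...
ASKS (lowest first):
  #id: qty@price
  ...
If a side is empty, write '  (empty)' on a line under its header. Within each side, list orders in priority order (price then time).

After op 1 [order #1] market_sell(qty=6): fills=none; bids=[-] asks=[-]
After op 2 [order #2] market_sell(qty=7): fills=none; bids=[-] asks=[-]
After op 3 [order #3] limit_buy(price=98, qty=9): fills=none; bids=[#3:9@98] asks=[-]
After op 4 [order #4] market_buy(qty=5): fills=none; bids=[#3:9@98] asks=[-]
After op 5 [order #5] limit_sell(price=99, qty=3): fills=none; bids=[#3:9@98] asks=[#5:3@99]

Answer: BIDS (highest first):
  #3: 9@98
ASKS (lowest first):
  #5: 3@99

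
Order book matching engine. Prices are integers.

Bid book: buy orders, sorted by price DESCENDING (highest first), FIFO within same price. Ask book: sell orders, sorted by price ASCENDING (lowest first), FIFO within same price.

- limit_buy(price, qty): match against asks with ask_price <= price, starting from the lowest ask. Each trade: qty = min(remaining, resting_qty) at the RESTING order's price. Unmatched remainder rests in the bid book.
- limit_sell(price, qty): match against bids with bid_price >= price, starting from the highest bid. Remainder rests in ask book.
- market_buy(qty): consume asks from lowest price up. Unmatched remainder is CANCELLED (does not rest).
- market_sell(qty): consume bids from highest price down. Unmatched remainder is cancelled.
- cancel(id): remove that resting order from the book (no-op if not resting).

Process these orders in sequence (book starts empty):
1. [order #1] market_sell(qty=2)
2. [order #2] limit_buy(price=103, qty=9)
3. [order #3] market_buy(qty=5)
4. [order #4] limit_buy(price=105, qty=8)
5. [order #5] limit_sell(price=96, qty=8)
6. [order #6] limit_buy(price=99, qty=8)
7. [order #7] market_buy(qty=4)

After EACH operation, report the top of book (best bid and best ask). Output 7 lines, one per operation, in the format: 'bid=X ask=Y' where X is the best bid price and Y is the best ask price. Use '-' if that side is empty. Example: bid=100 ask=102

After op 1 [order #1] market_sell(qty=2): fills=none; bids=[-] asks=[-]
After op 2 [order #2] limit_buy(price=103, qty=9): fills=none; bids=[#2:9@103] asks=[-]
After op 3 [order #3] market_buy(qty=5): fills=none; bids=[#2:9@103] asks=[-]
After op 4 [order #4] limit_buy(price=105, qty=8): fills=none; bids=[#4:8@105 #2:9@103] asks=[-]
After op 5 [order #5] limit_sell(price=96, qty=8): fills=#4x#5:8@105; bids=[#2:9@103] asks=[-]
After op 6 [order #6] limit_buy(price=99, qty=8): fills=none; bids=[#2:9@103 #6:8@99] asks=[-]
After op 7 [order #7] market_buy(qty=4): fills=none; bids=[#2:9@103 #6:8@99] asks=[-]

Answer: bid=- ask=-
bid=103 ask=-
bid=103 ask=-
bid=105 ask=-
bid=103 ask=-
bid=103 ask=-
bid=103 ask=-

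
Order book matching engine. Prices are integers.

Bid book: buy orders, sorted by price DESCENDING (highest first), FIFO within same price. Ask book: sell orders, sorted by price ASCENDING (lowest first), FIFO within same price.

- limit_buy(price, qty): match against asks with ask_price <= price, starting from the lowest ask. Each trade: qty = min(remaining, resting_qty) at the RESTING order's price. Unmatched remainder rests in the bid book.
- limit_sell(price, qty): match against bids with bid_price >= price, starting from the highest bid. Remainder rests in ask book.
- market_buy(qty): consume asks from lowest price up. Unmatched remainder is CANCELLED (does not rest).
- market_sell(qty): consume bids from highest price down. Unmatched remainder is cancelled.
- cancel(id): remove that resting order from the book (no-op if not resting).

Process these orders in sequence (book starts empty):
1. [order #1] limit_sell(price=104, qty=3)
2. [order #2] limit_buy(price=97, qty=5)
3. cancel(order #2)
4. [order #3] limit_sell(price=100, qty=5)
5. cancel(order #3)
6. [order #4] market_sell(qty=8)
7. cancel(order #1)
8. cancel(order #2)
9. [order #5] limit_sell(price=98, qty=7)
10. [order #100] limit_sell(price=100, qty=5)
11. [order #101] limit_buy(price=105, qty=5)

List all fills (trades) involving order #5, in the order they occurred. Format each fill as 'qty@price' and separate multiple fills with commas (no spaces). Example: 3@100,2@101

Answer: 5@98

Derivation:
After op 1 [order #1] limit_sell(price=104, qty=3): fills=none; bids=[-] asks=[#1:3@104]
After op 2 [order #2] limit_buy(price=97, qty=5): fills=none; bids=[#2:5@97] asks=[#1:3@104]
After op 3 cancel(order #2): fills=none; bids=[-] asks=[#1:3@104]
After op 4 [order #3] limit_sell(price=100, qty=5): fills=none; bids=[-] asks=[#3:5@100 #1:3@104]
After op 5 cancel(order #3): fills=none; bids=[-] asks=[#1:3@104]
After op 6 [order #4] market_sell(qty=8): fills=none; bids=[-] asks=[#1:3@104]
After op 7 cancel(order #1): fills=none; bids=[-] asks=[-]
After op 8 cancel(order #2): fills=none; bids=[-] asks=[-]
After op 9 [order #5] limit_sell(price=98, qty=7): fills=none; bids=[-] asks=[#5:7@98]
After op 10 [order #100] limit_sell(price=100, qty=5): fills=none; bids=[-] asks=[#5:7@98 #100:5@100]
After op 11 [order #101] limit_buy(price=105, qty=5): fills=#101x#5:5@98; bids=[-] asks=[#5:2@98 #100:5@100]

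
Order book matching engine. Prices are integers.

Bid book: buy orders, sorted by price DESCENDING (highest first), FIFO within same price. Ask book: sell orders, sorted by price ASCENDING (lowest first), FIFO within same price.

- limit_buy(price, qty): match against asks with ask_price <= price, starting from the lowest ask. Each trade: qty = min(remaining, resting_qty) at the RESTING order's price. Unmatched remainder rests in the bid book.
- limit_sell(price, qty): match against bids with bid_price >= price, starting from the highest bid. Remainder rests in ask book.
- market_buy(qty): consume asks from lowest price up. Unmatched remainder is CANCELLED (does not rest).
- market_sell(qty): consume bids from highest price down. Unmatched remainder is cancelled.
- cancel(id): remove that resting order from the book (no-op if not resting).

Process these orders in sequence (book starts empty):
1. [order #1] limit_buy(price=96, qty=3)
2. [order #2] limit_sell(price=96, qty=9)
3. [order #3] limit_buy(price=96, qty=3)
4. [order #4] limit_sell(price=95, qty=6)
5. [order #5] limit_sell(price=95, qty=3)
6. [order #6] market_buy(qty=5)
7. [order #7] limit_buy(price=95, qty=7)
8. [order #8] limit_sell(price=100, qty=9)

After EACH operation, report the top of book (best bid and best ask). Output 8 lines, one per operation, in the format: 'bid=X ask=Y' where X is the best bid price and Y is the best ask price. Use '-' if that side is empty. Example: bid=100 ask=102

Answer: bid=96 ask=-
bid=- ask=96
bid=- ask=96
bid=- ask=95
bid=- ask=95
bid=- ask=95
bid=95 ask=96
bid=95 ask=96

Derivation:
After op 1 [order #1] limit_buy(price=96, qty=3): fills=none; bids=[#1:3@96] asks=[-]
After op 2 [order #2] limit_sell(price=96, qty=9): fills=#1x#2:3@96; bids=[-] asks=[#2:6@96]
After op 3 [order #3] limit_buy(price=96, qty=3): fills=#3x#2:3@96; bids=[-] asks=[#2:3@96]
After op 4 [order #4] limit_sell(price=95, qty=6): fills=none; bids=[-] asks=[#4:6@95 #2:3@96]
After op 5 [order #5] limit_sell(price=95, qty=3): fills=none; bids=[-] asks=[#4:6@95 #5:3@95 #2:3@96]
After op 6 [order #6] market_buy(qty=5): fills=#6x#4:5@95; bids=[-] asks=[#4:1@95 #5:3@95 #2:3@96]
After op 7 [order #7] limit_buy(price=95, qty=7): fills=#7x#4:1@95 #7x#5:3@95; bids=[#7:3@95] asks=[#2:3@96]
After op 8 [order #8] limit_sell(price=100, qty=9): fills=none; bids=[#7:3@95] asks=[#2:3@96 #8:9@100]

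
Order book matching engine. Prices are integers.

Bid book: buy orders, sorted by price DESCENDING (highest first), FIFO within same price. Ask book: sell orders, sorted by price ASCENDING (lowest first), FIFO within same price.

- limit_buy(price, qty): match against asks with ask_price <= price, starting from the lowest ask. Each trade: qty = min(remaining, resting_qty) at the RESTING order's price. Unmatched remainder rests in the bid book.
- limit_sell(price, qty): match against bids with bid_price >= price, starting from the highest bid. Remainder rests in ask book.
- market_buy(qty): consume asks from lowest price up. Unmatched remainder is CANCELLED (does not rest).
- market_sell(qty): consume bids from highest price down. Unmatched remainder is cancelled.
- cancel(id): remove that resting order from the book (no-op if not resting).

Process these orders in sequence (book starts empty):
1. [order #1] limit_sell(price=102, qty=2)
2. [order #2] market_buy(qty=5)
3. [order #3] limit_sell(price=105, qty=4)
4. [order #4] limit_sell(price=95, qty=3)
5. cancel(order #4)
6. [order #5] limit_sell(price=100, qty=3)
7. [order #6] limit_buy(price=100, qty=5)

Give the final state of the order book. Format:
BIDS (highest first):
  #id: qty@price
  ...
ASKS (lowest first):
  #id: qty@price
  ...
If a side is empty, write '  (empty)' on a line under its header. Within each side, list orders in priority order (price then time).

Answer: BIDS (highest first):
  #6: 2@100
ASKS (lowest first):
  #3: 4@105

Derivation:
After op 1 [order #1] limit_sell(price=102, qty=2): fills=none; bids=[-] asks=[#1:2@102]
After op 2 [order #2] market_buy(qty=5): fills=#2x#1:2@102; bids=[-] asks=[-]
After op 3 [order #3] limit_sell(price=105, qty=4): fills=none; bids=[-] asks=[#3:4@105]
After op 4 [order #4] limit_sell(price=95, qty=3): fills=none; bids=[-] asks=[#4:3@95 #3:4@105]
After op 5 cancel(order #4): fills=none; bids=[-] asks=[#3:4@105]
After op 6 [order #5] limit_sell(price=100, qty=3): fills=none; bids=[-] asks=[#5:3@100 #3:4@105]
After op 7 [order #6] limit_buy(price=100, qty=5): fills=#6x#5:3@100; bids=[#6:2@100] asks=[#3:4@105]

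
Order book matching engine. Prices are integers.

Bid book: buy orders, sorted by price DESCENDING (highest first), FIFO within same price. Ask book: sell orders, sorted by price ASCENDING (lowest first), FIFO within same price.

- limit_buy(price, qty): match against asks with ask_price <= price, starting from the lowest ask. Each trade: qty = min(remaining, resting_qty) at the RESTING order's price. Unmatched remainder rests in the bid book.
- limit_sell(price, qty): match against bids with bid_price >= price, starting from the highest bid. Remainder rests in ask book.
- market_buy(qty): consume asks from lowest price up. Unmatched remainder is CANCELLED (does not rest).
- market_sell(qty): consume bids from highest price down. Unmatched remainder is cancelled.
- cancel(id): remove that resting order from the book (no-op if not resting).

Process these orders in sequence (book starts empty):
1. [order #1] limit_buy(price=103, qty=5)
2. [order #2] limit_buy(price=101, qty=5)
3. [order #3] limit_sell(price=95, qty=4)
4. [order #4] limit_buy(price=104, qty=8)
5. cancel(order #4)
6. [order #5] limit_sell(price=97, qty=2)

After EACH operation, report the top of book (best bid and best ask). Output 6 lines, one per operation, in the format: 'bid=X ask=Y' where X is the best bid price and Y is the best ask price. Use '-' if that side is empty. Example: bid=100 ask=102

After op 1 [order #1] limit_buy(price=103, qty=5): fills=none; bids=[#1:5@103] asks=[-]
After op 2 [order #2] limit_buy(price=101, qty=5): fills=none; bids=[#1:5@103 #2:5@101] asks=[-]
After op 3 [order #3] limit_sell(price=95, qty=4): fills=#1x#3:4@103; bids=[#1:1@103 #2:5@101] asks=[-]
After op 4 [order #4] limit_buy(price=104, qty=8): fills=none; bids=[#4:8@104 #1:1@103 #2:5@101] asks=[-]
After op 5 cancel(order #4): fills=none; bids=[#1:1@103 #2:5@101] asks=[-]
After op 6 [order #5] limit_sell(price=97, qty=2): fills=#1x#5:1@103 #2x#5:1@101; bids=[#2:4@101] asks=[-]

Answer: bid=103 ask=-
bid=103 ask=-
bid=103 ask=-
bid=104 ask=-
bid=103 ask=-
bid=101 ask=-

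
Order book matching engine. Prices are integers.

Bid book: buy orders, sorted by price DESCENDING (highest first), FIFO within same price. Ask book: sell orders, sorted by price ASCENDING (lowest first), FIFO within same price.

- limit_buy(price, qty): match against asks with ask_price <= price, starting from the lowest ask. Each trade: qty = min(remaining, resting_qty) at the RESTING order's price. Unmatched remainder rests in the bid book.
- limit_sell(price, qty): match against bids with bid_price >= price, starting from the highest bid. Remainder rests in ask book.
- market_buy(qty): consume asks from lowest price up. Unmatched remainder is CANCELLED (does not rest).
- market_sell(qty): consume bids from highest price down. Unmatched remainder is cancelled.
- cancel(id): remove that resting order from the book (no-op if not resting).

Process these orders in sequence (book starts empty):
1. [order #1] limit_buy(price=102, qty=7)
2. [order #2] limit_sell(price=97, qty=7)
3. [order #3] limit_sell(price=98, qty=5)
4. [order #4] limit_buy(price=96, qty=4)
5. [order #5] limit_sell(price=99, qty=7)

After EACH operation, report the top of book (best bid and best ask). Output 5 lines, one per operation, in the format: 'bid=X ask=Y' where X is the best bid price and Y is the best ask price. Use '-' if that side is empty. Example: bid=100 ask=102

Answer: bid=102 ask=-
bid=- ask=-
bid=- ask=98
bid=96 ask=98
bid=96 ask=98

Derivation:
After op 1 [order #1] limit_buy(price=102, qty=7): fills=none; bids=[#1:7@102] asks=[-]
After op 2 [order #2] limit_sell(price=97, qty=7): fills=#1x#2:7@102; bids=[-] asks=[-]
After op 3 [order #3] limit_sell(price=98, qty=5): fills=none; bids=[-] asks=[#3:5@98]
After op 4 [order #4] limit_buy(price=96, qty=4): fills=none; bids=[#4:4@96] asks=[#3:5@98]
After op 5 [order #5] limit_sell(price=99, qty=7): fills=none; bids=[#4:4@96] asks=[#3:5@98 #5:7@99]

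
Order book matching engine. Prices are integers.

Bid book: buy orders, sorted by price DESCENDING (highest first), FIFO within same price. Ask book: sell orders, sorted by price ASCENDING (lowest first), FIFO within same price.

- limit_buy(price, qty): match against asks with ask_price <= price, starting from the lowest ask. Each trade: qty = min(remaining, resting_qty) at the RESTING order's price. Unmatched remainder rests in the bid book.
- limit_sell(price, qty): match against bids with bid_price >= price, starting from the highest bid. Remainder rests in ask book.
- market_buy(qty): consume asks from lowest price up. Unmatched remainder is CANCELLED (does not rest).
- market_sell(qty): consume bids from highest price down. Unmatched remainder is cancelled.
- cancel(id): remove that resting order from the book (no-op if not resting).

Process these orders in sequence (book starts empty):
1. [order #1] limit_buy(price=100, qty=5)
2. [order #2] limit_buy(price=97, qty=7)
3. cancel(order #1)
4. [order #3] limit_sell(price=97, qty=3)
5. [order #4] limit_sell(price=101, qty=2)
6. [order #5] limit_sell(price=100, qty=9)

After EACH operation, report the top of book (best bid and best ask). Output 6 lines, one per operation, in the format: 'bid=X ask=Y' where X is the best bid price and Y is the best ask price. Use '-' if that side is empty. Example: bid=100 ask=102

Answer: bid=100 ask=-
bid=100 ask=-
bid=97 ask=-
bid=97 ask=-
bid=97 ask=101
bid=97 ask=100

Derivation:
After op 1 [order #1] limit_buy(price=100, qty=5): fills=none; bids=[#1:5@100] asks=[-]
After op 2 [order #2] limit_buy(price=97, qty=7): fills=none; bids=[#1:5@100 #2:7@97] asks=[-]
After op 3 cancel(order #1): fills=none; bids=[#2:7@97] asks=[-]
After op 4 [order #3] limit_sell(price=97, qty=3): fills=#2x#3:3@97; bids=[#2:4@97] asks=[-]
After op 5 [order #4] limit_sell(price=101, qty=2): fills=none; bids=[#2:4@97] asks=[#4:2@101]
After op 6 [order #5] limit_sell(price=100, qty=9): fills=none; bids=[#2:4@97] asks=[#5:9@100 #4:2@101]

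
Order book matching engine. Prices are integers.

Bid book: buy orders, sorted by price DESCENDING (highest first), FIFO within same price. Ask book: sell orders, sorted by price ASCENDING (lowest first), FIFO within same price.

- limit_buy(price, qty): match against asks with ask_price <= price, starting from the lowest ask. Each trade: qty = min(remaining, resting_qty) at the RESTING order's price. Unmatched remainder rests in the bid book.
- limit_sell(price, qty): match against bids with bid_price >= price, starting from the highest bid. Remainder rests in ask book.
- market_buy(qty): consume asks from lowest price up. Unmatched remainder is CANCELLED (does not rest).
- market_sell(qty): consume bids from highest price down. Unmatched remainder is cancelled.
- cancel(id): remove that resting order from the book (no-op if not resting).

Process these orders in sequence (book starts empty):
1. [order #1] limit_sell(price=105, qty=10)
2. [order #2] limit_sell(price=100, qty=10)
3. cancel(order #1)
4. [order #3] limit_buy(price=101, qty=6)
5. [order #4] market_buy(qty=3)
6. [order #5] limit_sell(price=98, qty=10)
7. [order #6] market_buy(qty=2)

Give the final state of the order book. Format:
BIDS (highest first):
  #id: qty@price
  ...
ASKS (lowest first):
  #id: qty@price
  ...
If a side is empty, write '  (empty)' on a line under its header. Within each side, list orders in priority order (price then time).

Answer: BIDS (highest first):
  (empty)
ASKS (lowest first):
  #5: 8@98
  #2: 1@100

Derivation:
After op 1 [order #1] limit_sell(price=105, qty=10): fills=none; bids=[-] asks=[#1:10@105]
After op 2 [order #2] limit_sell(price=100, qty=10): fills=none; bids=[-] asks=[#2:10@100 #1:10@105]
After op 3 cancel(order #1): fills=none; bids=[-] asks=[#2:10@100]
After op 4 [order #3] limit_buy(price=101, qty=6): fills=#3x#2:6@100; bids=[-] asks=[#2:4@100]
After op 5 [order #4] market_buy(qty=3): fills=#4x#2:3@100; bids=[-] asks=[#2:1@100]
After op 6 [order #5] limit_sell(price=98, qty=10): fills=none; bids=[-] asks=[#5:10@98 #2:1@100]
After op 7 [order #6] market_buy(qty=2): fills=#6x#5:2@98; bids=[-] asks=[#5:8@98 #2:1@100]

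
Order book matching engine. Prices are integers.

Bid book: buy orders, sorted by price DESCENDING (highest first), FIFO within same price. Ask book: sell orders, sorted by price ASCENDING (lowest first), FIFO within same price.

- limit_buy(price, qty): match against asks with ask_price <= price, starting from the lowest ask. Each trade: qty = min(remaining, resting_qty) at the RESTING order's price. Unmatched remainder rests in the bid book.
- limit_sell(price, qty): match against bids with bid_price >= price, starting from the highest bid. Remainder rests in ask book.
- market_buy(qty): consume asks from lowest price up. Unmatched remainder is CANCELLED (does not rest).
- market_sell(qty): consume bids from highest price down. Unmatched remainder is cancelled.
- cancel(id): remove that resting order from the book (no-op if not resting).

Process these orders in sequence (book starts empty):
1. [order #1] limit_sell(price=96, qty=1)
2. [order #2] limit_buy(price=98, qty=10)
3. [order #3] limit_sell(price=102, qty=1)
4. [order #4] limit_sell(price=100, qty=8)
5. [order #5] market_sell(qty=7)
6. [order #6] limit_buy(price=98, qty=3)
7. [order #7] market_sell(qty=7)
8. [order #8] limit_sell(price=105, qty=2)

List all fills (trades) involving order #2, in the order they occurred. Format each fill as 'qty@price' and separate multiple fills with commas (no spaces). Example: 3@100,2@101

After op 1 [order #1] limit_sell(price=96, qty=1): fills=none; bids=[-] asks=[#1:1@96]
After op 2 [order #2] limit_buy(price=98, qty=10): fills=#2x#1:1@96; bids=[#2:9@98] asks=[-]
After op 3 [order #3] limit_sell(price=102, qty=1): fills=none; bids=[#2:9@98] asks=[#3:1@102]
After op 4 [order #4] limit_sell(price=100, qty=8): fills=none; bids=[#2:9@98] asks=[#4:8@100 #3:1@102]
After op 5 [order #5] market_sell(qty=7): fills=#2x#5:7@98; bids=[#2:2@98] asks=[#4:8@100 #3:1@102]
After op 6 [order #6] limit_buy(price=98, qty=3): fills=none; bids=[#2:2@98 #6:3@98] asks=[#4:8@100 #3:1@102]
After op 7 [order #7] market_sell(qty=7): fills=#2x#7:2@98 #6x#7:3@98; bids=[-] asks=[#4:8@100 #3:1@102]
After op 8 [order #8] limit_sell(price=105, qty=2): fills=none; bids=[-] asks=[#4:8@100 #3:1@102 #8:2@105]

Answer: 1@96,7@98,2@98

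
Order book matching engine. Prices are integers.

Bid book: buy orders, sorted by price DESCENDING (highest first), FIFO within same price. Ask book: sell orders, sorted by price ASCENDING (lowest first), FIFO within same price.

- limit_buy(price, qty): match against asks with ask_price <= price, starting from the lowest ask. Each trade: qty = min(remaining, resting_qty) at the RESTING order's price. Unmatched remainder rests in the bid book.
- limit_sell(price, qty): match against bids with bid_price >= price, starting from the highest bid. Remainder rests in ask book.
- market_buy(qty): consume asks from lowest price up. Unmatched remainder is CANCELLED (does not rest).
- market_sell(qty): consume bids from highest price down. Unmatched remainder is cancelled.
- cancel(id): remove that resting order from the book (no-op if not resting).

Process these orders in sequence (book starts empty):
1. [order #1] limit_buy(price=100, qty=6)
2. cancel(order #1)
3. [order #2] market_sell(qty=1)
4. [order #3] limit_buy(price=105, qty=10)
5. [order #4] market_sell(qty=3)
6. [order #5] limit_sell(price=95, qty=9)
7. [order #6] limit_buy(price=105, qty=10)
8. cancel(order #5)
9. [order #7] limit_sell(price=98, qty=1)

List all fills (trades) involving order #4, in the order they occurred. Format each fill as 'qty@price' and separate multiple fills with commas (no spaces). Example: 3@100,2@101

Answer: 3@105

Derivation:
After op 1 [order #1] limit_buy(price=100, qty=6): fills=none; bids=[#1:6@100] asks=[-]
After op 2 cancel(order #1): fills=none; bids=[-] asks=[-]
After op 3 [order #2] market_sell(qty=1): fills=none; bids=[-] asks=[-]
After op 4 [order #3] limit_buy(price=105, qty=10): fills=none; bids=[#3:10@105] asks=[-]
After op 5 [order #4] market_sell(qty=3): fills=#3x#4:3@105; bids=[#3:7@105] asks=[-]
After op 6 [order #5] limit_sell(price=95, qty=9): fills=#3x#5:7@105; bids=[-] asks=[#5:2@95]
After op 7 [order #6] limit_buy(price=105, qty=10): fills=#6x#5:2@95; bids=[#6:8@105] asks=[-]
After op 8 cancel(order #5): fills=none; bids=[#6:8@105] asks=[-]
After op 9 [order #7] limit_sell(price=98, qty=1): fills=#6x#7:1@105; bids=[#6:7@105] asks=[-]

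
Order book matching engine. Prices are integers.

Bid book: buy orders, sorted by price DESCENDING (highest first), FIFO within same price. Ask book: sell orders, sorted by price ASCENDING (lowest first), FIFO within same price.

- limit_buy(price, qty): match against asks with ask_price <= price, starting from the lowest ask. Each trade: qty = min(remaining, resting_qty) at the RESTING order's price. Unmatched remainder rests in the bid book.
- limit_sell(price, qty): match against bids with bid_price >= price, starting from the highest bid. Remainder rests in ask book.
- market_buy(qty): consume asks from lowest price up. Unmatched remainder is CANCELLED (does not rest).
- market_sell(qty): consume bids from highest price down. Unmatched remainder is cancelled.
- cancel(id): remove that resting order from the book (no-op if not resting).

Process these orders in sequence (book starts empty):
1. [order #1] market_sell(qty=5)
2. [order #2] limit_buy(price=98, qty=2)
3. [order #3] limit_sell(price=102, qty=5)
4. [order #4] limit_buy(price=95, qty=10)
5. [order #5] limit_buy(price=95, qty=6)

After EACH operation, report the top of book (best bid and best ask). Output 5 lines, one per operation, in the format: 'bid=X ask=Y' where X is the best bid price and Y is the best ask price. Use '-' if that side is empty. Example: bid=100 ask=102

Answer: bid=- ask=-
bid=98 ask=-
bid=98 ask=102
bid=98 ask=102
bid=98 ask=102

Derivation:
After op 1 [order #1] market_sell(qty=5): fills=none; bids=[-] asks=[-]
After op 2 [order #2] limit_buy(price=98, qty=2): fills=none; bids=[#2:2@98] asks=[-]
After op 3 [order #3] limit_sell(price=102, qty=5): fills=none; bids=[#2:2@98] asks=[#3:5@102]
After op 4 [order #4] limit_buy(price=95, qty=10): fills=none; bids=[#2:2@98 #4:10@95] asks=[#3:5@102]
After op 5 [order #5] limit_buy(price=95, qty=6): fills=none; bids=[#2:2@98 #4:10@95 #5:6@95] asks=[#3:5@102]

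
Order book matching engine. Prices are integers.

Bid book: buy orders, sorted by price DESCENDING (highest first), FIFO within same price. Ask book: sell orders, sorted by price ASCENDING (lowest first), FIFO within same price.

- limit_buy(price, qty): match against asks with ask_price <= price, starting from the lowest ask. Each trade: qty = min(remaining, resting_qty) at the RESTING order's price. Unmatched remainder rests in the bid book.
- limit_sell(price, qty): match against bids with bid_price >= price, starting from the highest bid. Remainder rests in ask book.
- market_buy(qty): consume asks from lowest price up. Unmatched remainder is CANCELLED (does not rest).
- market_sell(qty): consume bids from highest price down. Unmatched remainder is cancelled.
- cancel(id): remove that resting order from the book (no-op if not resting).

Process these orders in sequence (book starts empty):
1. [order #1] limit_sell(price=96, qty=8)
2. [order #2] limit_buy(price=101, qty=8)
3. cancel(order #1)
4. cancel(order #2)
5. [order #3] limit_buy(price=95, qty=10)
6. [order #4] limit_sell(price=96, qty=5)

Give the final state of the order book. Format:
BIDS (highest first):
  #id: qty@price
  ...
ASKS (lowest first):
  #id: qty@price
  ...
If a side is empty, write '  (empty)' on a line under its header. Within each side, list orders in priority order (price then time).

After op 1 [order #1] limit_sell(price=96, qty=8): fills=none; bids=[-] asks=[#1:8@96]
After op 2 [order #2] limit_buy(price=101, qty=8): fills=#2x#1:8@96; bids=[-] asks=[-]
After op 3 cancel(order #1): fills=none; bids=[-] asks=[-]
After op 4 cancel(order #2): fills=none; bids=[-] asks=[-]
After op 5 [order #3] limit_buy(price=95, qty=10): fills=none; bids=[#3:10@95] asks=[-]
After op 6 [order #4] limit_sell(price=96, qty=5): fills=none; bids=[#3:10@95] asks=[#4:5@96]

Answer: BIDS (highest first):
  #3: 10@95
ASKS (lowest first):
  #4: 5@96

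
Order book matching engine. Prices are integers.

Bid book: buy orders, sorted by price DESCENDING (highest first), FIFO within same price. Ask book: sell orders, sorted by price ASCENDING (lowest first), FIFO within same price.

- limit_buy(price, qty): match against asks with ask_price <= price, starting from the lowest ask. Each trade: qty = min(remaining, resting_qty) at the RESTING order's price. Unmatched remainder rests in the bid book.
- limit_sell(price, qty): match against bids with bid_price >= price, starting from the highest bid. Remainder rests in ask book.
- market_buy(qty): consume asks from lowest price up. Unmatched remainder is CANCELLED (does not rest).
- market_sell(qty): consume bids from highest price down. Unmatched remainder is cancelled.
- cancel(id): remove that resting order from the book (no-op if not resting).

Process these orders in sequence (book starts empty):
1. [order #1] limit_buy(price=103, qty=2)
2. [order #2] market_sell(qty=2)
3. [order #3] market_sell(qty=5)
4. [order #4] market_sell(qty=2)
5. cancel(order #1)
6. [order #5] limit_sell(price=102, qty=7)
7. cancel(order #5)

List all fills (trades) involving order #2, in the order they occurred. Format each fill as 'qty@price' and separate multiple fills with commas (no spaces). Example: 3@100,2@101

Answer: 2@103

Derivation:
After op 1 [order #1] limit_buy(price=103, qty=2): fills=none; bids=[#1:2@103] asks=[-]
After op 2 [order #2] market_sell(qty=2): fills=#1x#2:2@103; bids=[-] asks=[-]
After op 3 [order #3] market_sell(qty=5): fills=none; bids=[-] asks=[-]
After op 4 [order #4] market_sell(qty=2): fills=none; bids=[-] asks=[-]
After op 5 cancel(order #1): fills=none; bids=[-] asks=[-]
After op 6 [order #5] limit_sell(price=102, qty=7): fills=none; bids=[-] asks=[#5:7@102]
After op 7 cancel(order #5): fills=none; bids=[-] asks=[-]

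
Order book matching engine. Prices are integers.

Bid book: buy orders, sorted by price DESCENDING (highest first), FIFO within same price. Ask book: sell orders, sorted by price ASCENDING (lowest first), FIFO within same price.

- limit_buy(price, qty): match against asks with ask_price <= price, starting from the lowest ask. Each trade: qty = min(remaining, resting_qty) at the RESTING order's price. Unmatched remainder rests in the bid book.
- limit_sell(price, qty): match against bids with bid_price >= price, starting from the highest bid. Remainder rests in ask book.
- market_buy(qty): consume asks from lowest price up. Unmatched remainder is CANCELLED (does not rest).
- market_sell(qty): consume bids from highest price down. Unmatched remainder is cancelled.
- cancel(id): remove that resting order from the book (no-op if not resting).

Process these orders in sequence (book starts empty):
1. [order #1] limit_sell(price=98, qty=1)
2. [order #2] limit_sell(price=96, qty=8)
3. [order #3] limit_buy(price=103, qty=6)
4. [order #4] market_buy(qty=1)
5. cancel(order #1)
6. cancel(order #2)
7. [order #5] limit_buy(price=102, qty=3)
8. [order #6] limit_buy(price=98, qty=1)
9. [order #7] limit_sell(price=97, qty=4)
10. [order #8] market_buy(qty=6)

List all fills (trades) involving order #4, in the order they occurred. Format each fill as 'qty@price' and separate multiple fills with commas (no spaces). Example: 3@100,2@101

Answer: 1@96

Derivation:
After op 1 [order #1] limit_sell(price=98, qty=1): fills=none; bids=[-] asks=[#1:1@98]
After op 2 [order #2] limit_sell(price=96, qty=8): fills=none; bids=[-] asks=[#2:8@96 #1:1@98]
After op 3 [order #3] limit_buy(price=103, qty=6): fills=#3x#2:6@96; bids=[-] asks=[#2:2@96 #1:1@98]
After op 4 [order #4] market_buy(qty=1): fills=#4x#2:1@96; bids=[-] asks=[#2:1@96 #1:1@98]
After op 5 cancel(order #1): fills=none; bids=[-] asks=[#2:1@96]
After op 6 cancel(order #2): fills=none; bids=[-] asks=[-]
After op 7 [order #5] limit_buy(price=102, qty=3): fills=none; bids=[#5:3@102] asks=[-]
After op 8 [order #6] limit_buy(price=98, qty=1): fills=none; bids=[#5:3@102 #6:1@98] asks=[-]
After op 9 [order #7] limit_sell(price=97, qty=4): fills=#5x#7:3@102 #6x#7:1@98; bids=[-] asks=[-]
After op 10 [order #8] market_buy(qty=6): fills=none; bids=[-] asks=[-]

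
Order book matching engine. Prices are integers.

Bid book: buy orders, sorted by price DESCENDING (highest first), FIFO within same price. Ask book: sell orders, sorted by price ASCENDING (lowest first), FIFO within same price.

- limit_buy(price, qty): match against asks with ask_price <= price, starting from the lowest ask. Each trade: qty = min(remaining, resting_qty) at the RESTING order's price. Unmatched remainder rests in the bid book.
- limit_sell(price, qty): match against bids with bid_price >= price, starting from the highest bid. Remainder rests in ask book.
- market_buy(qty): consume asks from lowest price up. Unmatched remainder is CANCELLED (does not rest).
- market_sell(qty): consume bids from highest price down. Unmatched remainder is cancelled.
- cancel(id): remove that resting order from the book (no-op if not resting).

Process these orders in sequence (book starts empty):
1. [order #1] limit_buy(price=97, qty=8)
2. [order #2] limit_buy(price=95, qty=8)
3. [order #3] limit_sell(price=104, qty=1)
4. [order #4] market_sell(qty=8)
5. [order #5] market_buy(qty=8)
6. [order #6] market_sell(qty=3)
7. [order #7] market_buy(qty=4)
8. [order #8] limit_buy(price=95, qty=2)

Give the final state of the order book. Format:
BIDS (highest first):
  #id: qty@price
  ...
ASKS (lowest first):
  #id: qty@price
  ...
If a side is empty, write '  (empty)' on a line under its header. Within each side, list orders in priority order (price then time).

Answer: BIDS (highest first):
  #2: 5@95
  #8: 2@95
ASKS (lowest first):
  (empty)

Derivation:
After op 1 [order #1] limit_buy(price=97, qty=8): fills=none; bids=[#1:8@97] asks=[-]
After op 2 [order #2] limit_buy(price=95, qty=8): fills=none; bids=[#1:8@97 #2:8@95] asks=[-]
After op 3 [order #3] limit_sell(price=104, qty=1): fills=none; bids=[#1:8@97 #2:8@95] asks=[#3:1@104]
After op 4 [order #4] market_sell(qty=8): fills=#1x#4:8@97; bids=[#2:8@95] asks=[#3:1@104]
After op 5 [order #5] market_buy(qty=8): fills=#5x#3:1@104; bids=[#2:8@95] asks=[-]
After op 6 [order #6] market_sell(qty=3): fills=#2x#6:3@95; bids=[#2:5@95] asks=[-]
After op 7 [order #7] market_buy(qty=4): fills=none; bids=[#2:5@95] asks=[-]
After op 8 [order #8] limit_buy(price=95, qty=2): fills=none; bids=[#2:5@95 #8:2@95] asks=[-]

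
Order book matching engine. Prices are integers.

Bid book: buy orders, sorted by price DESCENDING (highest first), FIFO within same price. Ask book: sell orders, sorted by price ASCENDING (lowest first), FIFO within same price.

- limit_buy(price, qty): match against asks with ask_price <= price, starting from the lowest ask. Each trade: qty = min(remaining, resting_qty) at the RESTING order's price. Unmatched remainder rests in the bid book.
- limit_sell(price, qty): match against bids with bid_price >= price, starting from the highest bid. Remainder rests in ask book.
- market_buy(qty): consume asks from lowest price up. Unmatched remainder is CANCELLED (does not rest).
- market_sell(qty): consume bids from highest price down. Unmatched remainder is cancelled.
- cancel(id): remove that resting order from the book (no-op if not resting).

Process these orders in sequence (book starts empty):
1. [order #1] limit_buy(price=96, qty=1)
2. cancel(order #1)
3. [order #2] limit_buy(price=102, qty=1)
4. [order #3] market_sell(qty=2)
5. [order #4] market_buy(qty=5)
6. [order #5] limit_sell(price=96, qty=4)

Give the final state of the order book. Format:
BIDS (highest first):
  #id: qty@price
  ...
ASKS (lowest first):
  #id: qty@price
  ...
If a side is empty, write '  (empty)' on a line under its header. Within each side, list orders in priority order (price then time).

After op 1 [order #1] limit_buy(price=96, qty=1): fills=none; bids=[#1:1@96] asks=[-]
After op 2 cancel(order #1): fills=none; bids=[-] asks=[-]
After op 3 [order #2] limit_buy(price=102, qty=1): fills=none; bids=[#2:1@102] asks=[-]
After op 4 [order #3] market_sell(qty=2): fills=#2x#3:1@102; bids=[-] asks=[-]
After op 5 [order #4] market_buy(qty=5): fills=none; bids=[-] asks=[-]
After op 6 [order #5] limit_sell(price=96, qty=4): fills=none; bids=[-] asks=[#5:4@96]

Answer: BIDS (highest first):
  (empty)
ASKS (lowest first):
  #5: 4@96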